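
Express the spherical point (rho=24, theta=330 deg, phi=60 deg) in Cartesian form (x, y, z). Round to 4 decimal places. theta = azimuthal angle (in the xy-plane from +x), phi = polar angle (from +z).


x = 24 * sin(60) * cos(330) = 18
y = 24 * sin(60) * sin(330) = -10.3923
z = 24 * cos(60) = 12

(18, -10.3923, 12)


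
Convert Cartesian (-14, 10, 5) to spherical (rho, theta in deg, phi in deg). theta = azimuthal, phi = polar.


rho = sqrt((-14)^2 + 10^2 + 5^2) = 17.9165
theta = atan2(10, -14) = 144.4623 deg
phi = acos(5/17.9165) = 73.7951 deg

rho = 17.9165, theta = 144.4623 deg, phi = 73.7951 deg


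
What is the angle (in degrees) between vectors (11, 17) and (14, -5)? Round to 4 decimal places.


dot = 11*14 + 17*-5 = 69
|u| = 20.2485, |v| = 14.8661
cos(angle) = 0.2292
angle = 76.7486 degrees

76.7486 degrees


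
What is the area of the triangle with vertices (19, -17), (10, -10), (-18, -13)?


Area = |x1(y2-y3) + x2(y3-y1) + x3(y1-y2)| / 2
= |19*(-10--13) + 10*(-13--17) + -18*(-17--10)| / 2
= 111.5

111.5


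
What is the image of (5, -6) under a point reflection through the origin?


Reflection through origin: (x, y) -> (-x, -y)
(5, -6) -> (-5, 6)

(-5, 6)


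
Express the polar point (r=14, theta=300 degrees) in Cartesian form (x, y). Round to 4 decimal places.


x = 14 * cos(300) = 7
y = 14 * sin(300) = -12.1244

(7, -12.1244)


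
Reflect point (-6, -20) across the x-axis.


Reflection across x-axis: (x, y) -> (x, -y)
(-6, -20) -> (-6, 20)

(-6, 20)


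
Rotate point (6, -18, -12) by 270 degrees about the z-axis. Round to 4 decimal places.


x' = 6*cos(270) - -18*sin(270) = -18
y' = 6*sin(270) + -18*cos(270) = -6
z' = -12

(-18, -6, -12)


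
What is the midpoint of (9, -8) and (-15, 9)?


Midpoint = ((9+-15)/2, (-8+9)/2) = (-3, 0.5)

(-3, 0.5)


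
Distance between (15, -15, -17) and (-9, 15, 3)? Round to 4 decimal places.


d = sqrt((-9-15)^2 + (15--15)^2 + (3--17)^2) = 43.3128

43.3128


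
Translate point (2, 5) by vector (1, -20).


Translation: (x+dx, y+dy) = (2+1, 5+-20) = (3, -15)

(3, -15)


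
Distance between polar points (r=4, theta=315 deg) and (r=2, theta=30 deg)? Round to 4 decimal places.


d = sqrt(r1^2 + r2^2 - 2*r1*r2*cos(t2-t1))
d = sqrt(4^2 + 2^2 - 2*4*2*cos(30-315)) = 3.9823

3.9823


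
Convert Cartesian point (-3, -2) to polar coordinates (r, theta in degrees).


r = sqrt((-3)^2 + (-2)^2) = 3.6056
theta = atan2(-2, -3) = 213.6901 degrees

r = 3.6056, theta = 213.6901 degrees


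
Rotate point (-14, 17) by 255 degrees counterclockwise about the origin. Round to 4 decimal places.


x' = -14*cos(255) - 17*sin(255) = 20.0442
y' = -14*sin(255) + 17*cos(255) = 9.123

(20.0442, 9.123)


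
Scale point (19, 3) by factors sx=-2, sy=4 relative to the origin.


Scaling: (x*sx, y*sy) = (19*-2, 3*4) = (-38, 12)

(-38, 12)


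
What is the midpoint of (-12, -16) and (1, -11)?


Midpoint = ((-12+1)/2, (-16+-11)/2) = (-5.5, -13.5)

(-5.5, -13.5)


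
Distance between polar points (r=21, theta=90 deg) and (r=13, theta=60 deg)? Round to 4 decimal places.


d = sqrt(r1^2 + r2^2 - 2*r1*r2*cos(t2-t1))
d = sqrt(21^2 + 13^2 - 2*21*13*cos(60-90)) = 11.7111

11.7111


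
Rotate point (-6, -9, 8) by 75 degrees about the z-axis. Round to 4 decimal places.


x' = -6*cos(75) - -9*sin(75) = 7.1404
y' = -6*sin(75) + -9*cos(75) = -8.1249
z' = 8

(7.1404, -8.1249, 8)


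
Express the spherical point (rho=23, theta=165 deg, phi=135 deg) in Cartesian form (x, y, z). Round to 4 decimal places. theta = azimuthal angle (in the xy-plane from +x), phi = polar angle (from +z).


x = 23 * sin(135) * cos(165) = -15.7093
y = 23 * sin(135) * sin(165) = 4.2093
z = 23 * cos(135) = -16.2635

(-15.7093, 4.2093, -16.2635)


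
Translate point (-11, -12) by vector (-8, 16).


Translation: (x+dx, y+dy) = (-11+-8, -12+16) = (-19, 4)

(-19, 4)


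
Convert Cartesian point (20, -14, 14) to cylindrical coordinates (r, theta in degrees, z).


r = sqrt(20^2 + (-14)^2) = 24.4131
theta = atan2(-14, 20) = 325.008 deg
z = 14

r = 24.4131, theta = 325.008 deg, z = 14


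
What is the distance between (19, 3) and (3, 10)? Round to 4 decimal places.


d = sqrt((3-19)^2 + (10-3)^2) = 17.4642

17.4642


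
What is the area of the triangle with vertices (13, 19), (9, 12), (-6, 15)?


Area = |x1(y2-y3) + x2(y3-y1) + x3(y1-y2)| / 2
= |13*(12-15) + 9*(15-19) + -6*(19-12)| / 2
= 58.5

58.5


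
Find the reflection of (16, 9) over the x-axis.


Reflection across x-axis: (x, y) -> (x, -y)
(16, 9) -> (16, -9)

(16, -9)


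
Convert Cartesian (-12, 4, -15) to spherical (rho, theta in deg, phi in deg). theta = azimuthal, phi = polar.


rho = sqrt((-12)^2 + 4^2 + (-15)^2) = 19.6214
theta = atan2(4, -12) = 161.5651 deg
phi = acos(-15/19.6214) = 139.8599 deg

rho = 19.6214, theta = 161.5651 deg, phi = 139.8599 deg


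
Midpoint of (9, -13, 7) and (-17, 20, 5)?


Midpoint = ((9+-17)/2, (-13+20)/2, (7+5)/2) = (-4, 3.5, 6)

(-4, 3.5, 6)


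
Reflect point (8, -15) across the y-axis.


Reflection across y-axis: (x, y) -> (-x, y)
(8, -15) -> (-8, -15)

(-8, -15)


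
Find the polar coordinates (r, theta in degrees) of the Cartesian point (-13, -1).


r = sqrt((-13)^2 + (-1)^2) = 13.0384
theta = atan2(-1, -13) = 184.3987 degrees

r = 13.0384, theta = 184.3987 degrees


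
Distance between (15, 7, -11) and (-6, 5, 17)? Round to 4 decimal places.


d = sqrt((-6-15)^2 + (5-7)^2 + (17--11)^2) = 35.0571

35.0571


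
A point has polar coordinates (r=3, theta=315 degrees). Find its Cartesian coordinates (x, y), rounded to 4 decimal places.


x = 3 * cos(315) = 2.1213
y = 3 * sin(315) = -2.1213

(2.1213, -2.1213)


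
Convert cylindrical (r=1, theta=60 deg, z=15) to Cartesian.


x = 1 * cos(60) = 0.5
y = 1 * sin(60) = 0.866
z = 15

(0.5, 0.866, 15)


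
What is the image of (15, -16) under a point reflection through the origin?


Reflection through origin: (x, y) -> (-x, -y)
(15, -16) -> (-15, 16)

(-15, 16)


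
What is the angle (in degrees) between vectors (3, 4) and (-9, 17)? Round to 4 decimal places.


dot = 3*-9 + 4*17 = 41
|u| = 5, |v| = 19.2354
cos(angle) = 0.4263
angle = 64.7672 degrees

64.7672 degrees


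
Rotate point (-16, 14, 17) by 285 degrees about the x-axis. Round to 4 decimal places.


x' = -16
y' = 14*cos(285) - 17*sin(285) = 20.0442
z' = 14*sin(285) + 17*cos(285) = -9.123

(-16, 20.0442, -9.123)


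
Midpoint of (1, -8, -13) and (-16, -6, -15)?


Midpoint = ((1+-16)/2, (-8+-6)/2, (-13+-15)/2) = (-7.5, -7, -14)

(-7.5, -7, -14)


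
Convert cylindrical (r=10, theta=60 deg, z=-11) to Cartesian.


x = 10 * cos(60) = 5
y = 10 * sin(60) = 8.6603
z = -11

(5, 8.6603, -11)


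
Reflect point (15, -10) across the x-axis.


Reflection across x-axis: (x, y) -> (x, -y)
(15, -10) -> (15, 10)

(15, 10)


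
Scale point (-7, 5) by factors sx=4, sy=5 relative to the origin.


Scaling: (x*sx, y*sy) = (-7*4, 5*5) = (-28, 25)

(-28, 25)


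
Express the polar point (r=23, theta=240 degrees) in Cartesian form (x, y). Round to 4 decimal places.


x = 23 * cos(240) = -11.5
y = 23 * sin(240) = -19.9186

(-11.5, -19.9186)


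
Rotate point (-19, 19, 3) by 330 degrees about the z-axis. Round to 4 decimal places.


x' = -19*cos(330) - 19*sin(330) = -6.9545
y' = -19*sin(330) + 19*cos(330) = 25.9545
z' = 3

(-6.9545, 25.9545, 3)


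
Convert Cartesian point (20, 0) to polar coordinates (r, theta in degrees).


r = sqrt(20^2 + 0^2) = 20
theta = atan2(0, 20) = 0 degrees

r = 20, theta = 0 degrees


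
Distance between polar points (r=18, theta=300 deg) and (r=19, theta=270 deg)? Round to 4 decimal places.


d = sqrt(r1^2 + r2^2 - 2*r1*r2*cos(t2-t1))
d = sqrt(18^2 + 19^2 - 2*18*19*cos(270-300)) = 9.6249

9.6249


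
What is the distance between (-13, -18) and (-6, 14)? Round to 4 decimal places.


d = sqrt((-6--13)^2 + (14--18)^2) = 32.7567

32.7567


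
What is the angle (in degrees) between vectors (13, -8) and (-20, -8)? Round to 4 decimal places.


dot = 13*-20 + -8*-8 = -196
|u| = 15.2643, |v| = 21.5407
cos(angle) = -0.5961
angle = 126.5911 degrees

126.5911 degrees


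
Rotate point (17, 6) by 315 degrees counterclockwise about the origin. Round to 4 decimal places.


x' = 17*cos(315) - 6*sin(315) = 16.2635
y' = 17*sin(315) + 6*cos(315) = -7.7782

(16.2635, -7.7782)


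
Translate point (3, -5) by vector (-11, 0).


Translation: (x+dx, y+dy) = (3+-11, -5+0) = (-8, -5)

(-8, -5)


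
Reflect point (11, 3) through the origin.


Reflection through origin: (x, y) -> (-x, -y)
(11, 3) -> (-11, -3)

(-11, -3)


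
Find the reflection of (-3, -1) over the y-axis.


Reflection across y-axis: (x, y) -> (-x, y)
(-3, -1) -> (3, -1)

(3, -1)


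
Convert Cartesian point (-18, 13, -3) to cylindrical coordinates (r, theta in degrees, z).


r = sqrt((-18)^2 + 13^2) = 22.2036
theta = atan2(13, -18) = 144.1623 deg
z = -3

r = 22.2036, theta = 144.1623 deg, z = -3


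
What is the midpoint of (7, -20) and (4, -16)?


Midpoint = ((7+4)/2, (-20+-16)/2) = (5.5, -18)

(5.5, -18)


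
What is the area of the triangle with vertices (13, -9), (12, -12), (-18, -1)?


Area = |x1(y2-y3) + x2(y3-y1) + x3(y1-y2)| / 2
= |13*(-12--1) + 12*(-1--9) + -18*(-9--12)| / 2
= 50.5

50.5


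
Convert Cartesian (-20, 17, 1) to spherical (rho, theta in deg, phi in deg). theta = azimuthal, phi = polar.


rho = sqrt((-20)^2 + 17^2 + 1^2) = 26.2679
theta = atan2(17, -20) = 139.6355 deg
phi = acos(1/26.2679) = 87.8183 deg

rho = 26.2679, theta = 139.6355 deg, phi = 87.8183 deg


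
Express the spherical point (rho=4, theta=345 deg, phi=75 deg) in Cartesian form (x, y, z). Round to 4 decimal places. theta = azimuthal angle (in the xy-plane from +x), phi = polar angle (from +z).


x = 4 * sin(75) * cos(345) = 3.7321
y = 4 * sin(75) * sin(345) = -1
z = 4 * cos(75) = 1.0353

(3.7321, -1, 1.0353)


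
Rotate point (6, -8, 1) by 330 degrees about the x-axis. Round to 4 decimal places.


x' = 6
y' = -8*cos(330) - 1*sin(330) = -6.4282
z' = -8*sin(330) + 1*cos(330) = 4.866

(6, -6.4282, 4.866)


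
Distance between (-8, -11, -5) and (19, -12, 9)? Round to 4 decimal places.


d = sqrt((19--8)^2 + (-12--11)^2 + (9--5)^2) = 30.4302

30.4302


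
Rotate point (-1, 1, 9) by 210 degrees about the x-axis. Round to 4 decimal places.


x' = -1
y' = 1*cos(210) - 9*sin(210) = 3.634
z' = 1*sin(210) + 9*cos(210) = -8.2942

(-1, 3.634, -8.2942)


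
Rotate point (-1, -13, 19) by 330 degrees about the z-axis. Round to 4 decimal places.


x' = -1*cos(330) - -13*sin(330) = -7.366
y' = -1*sin(330) + -13*cos(330) = -10.7583
z' = 19

(-7.366, -10.7583, 19)


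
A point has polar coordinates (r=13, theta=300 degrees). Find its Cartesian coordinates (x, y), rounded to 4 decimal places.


x = 13 * cos(300) = 6.5
y = 13 * sin(300) = -11.2583

(6.5, -11.2583)


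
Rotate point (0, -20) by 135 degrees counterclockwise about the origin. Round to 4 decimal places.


x' = 0*cos(135) - -20*sin(135) = 14.1421
y' = 0*sin(135) + -20*cos(135) = 14.1421

(14.1421, 14.1421)


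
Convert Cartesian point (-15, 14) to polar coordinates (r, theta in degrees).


r = sqrt((-15)^2 + 14^2) = 20.5183
theta = atan2(14, -15) = 136.9749 degrees

r = 20.5183, theta = 136.9749 degrees


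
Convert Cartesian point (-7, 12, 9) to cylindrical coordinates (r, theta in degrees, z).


r = sqrt((-7)^2 + 12^2) = 13.8924
theta = atan2(12, -7) = 120.2564 deg
z = 9

r = 13.8924, theta = 120.2564 deg, z = 9


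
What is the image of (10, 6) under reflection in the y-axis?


Reflection across y-axis: (x, y) -> (-x, y)
(10, 6) -> (-10, 6)

(-10, 6)


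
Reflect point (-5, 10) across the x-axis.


Reflection across x-axis: (x, y) -> (x, -y)
(-5, 10) -> (-5, -10)

(-5, -10)


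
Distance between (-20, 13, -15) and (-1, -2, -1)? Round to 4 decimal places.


d = sqrt((-1--20)^2 + (-2-13)^2 + (-1--15)^2) = 27.9643

27.9643


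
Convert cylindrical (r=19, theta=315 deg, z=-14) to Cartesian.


x = 19 * cos(315) = 13.435
y = 19 * sin(315) = -13.435
z = -14

(13.435, -13.435, -14)


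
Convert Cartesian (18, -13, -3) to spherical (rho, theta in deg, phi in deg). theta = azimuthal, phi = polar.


rho = sqrt(18^2 + (-13)^2 + (-3)^2) = 22.4054
theta = atan2(-13, 18) = 324.1623 deg
phi = acos(-3/22.4054) = 97.6948 deg

rho = 22.4054, theta = 324.1623 deg, phi = 97.6948 deg


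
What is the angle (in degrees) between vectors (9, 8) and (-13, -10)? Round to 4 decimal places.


dot = 9*-13 + 8*-10 = -197
|u| = 12.0416, |v| = 16.4012
cos(angle) = -0.9975
angle = 175.9351 degrees

175.9351 degrees


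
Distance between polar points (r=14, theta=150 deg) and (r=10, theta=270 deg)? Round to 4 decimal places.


d = sqrt(r1^2 + r2^2 - 2*r1*r2*cos(t2-t1))
d = sqrt(14^2 + 10^2 - 2*14*10*cos(270-150)) = 20.8806

20.8806


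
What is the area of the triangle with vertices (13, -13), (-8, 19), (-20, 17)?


Area = |x1(y2-y3) + x2(y3-y1) + x3(y1-y2)| / 2
= |13*(19-17) + -8*(17--13) + -20*(-13-19)| / 2
= 213

213


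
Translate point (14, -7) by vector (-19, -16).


Translation: (x+dx, y+dy) = (14+-19, -7+-16) = (-5, -23)

(-5, -23)


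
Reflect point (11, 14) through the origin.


Reflection through origin: (x, y) -> (-x, -y)
(11, 14) -> (-11, -14)

(-11, -14)


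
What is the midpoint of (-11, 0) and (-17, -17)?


Midpoint = ((-11+-17)/2, (0+-17)/2) = (-14, -8.5)

(-14, -8.5)


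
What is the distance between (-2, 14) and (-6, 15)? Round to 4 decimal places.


d = sqrt((-6--2)^2 + (15-14)^2) = 4.1231

4.1231


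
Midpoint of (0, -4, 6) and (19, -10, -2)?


Midpoint = ((0+19)/2, (-4+-10)/2, (6+-2)/2) = (9.5, -7, 2)

(9.5, -7, 2)


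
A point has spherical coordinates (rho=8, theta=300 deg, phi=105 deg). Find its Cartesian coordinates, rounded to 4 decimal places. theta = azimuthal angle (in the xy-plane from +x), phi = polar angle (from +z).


x = 8 * sin(105) * cos(300) = 3.8637
y = 8 * sin(105) * sin(300) = -6.6921
z = 8 * cos(105) = -2.0706

(3.8637, -6.6921, -2.0706)


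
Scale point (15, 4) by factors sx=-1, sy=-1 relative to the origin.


Scaling: (x*sx, y*sy) = (15*-1, 4*-1) = (-15, -4)

(-15, -4)


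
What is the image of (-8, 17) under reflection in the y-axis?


Reflection across y-axis: (x, y) -> (-x, y)
(-8, 17) -> (8, 17)

(8, 17)


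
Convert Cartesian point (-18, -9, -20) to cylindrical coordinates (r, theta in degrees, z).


r = sqrt((-18)^2 + (-9)^2) = 20.1246
theta = atan2(-9, -18) = 206.5651 deg
z = -20

r = 20.1246, theta = 206.5651 deg, z = -20


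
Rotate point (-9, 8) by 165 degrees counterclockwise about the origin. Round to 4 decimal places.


x' = -9*cos(165) - 8*sin(165) = 6.6228
y' = -9*sin(165) + 8*cos(165) = -10.0568

(6.6228, -10.0568)


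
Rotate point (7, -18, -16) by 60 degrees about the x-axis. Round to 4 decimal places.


x' = 7
y' = -18*cos(60) - -16*sin(60) = 4.8564
z' = -18*sin(60) + -16*cos(60) = -23.5885

(7, 4.8564, -23.5885)


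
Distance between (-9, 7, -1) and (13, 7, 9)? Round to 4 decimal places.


d = sqrt((13--9)^2 + (7-7)^2 + (9--1)^2) = 24.1661

24.1661


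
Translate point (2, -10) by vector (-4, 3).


Translation: (x+dx, y+dy) = (2+-4, -10+3) = (-2, -7)

(-2, -7)


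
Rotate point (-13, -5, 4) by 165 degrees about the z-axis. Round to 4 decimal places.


x' = -13*cos(165) - -5*sin(165) = 13.8511
y' = -13*sin(165) + -5*cos(165) = 1.465
z' = 4

(13.8511, 1.465, 4)


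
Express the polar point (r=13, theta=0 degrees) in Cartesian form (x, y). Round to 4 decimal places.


x = 13 * cos(0) = 13
y = 13 * sin(0) = 0

(13, 0)


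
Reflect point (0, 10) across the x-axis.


Reflection across x-axis: (x, y) -> (x, -y)
(0, 10) -> (0, -10)

(0, -10)


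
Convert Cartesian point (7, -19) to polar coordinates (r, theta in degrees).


r = sqrt(7^2 + (-19)^2) = 20.2485
theta = atan2(-19, 7) = 290.2249 degrees

r = 20.2485, theta = 290.2249 degrees


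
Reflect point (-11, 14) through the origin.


Reflection through origin: (x, y) -> (-x, -y)
(-11, 14) -> (11, -14)

(11, -14)


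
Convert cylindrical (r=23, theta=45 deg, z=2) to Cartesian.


x = 23 * cos(45) = 16.2635
y = 23 * sin(45) = 16.2635
z = 2

(16.2635, 16.2635, 2)


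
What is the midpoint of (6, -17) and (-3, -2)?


Midpoint = ((6+-3)/2, (-17+-2)/2) = (1.5, -9.5)

(1.5, -9.5)


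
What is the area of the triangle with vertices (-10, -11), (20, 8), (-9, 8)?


Area = |x1(y2-y3) + x2(y3-y1) + x3(y1-y2)| / 2
= |-10*(8-8) + 20*(8--11) + -9*(-11-8)| / 2
= 275.5

275.5


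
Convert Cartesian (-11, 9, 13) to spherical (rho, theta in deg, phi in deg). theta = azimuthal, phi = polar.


rho = sqrt((-11)^2 + 9^2 + 13^2) = 19.2614
theta = atan2(9, -11) = 140.7106 deg
phi = acos(13/19.2614) = 47.5516 deg

rho = 19.2614, theta = 140.7106 deg, phi = 47.5516 deg


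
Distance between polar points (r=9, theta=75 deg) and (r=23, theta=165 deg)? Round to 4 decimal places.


d = sqrt(r1^2 + r2^2 - 2*r1*r2*cos(t2-t1))
d = sqrt(9^2 + 23^2 - 2*9*23*cos(165-75)) = 24.6982

24.6982


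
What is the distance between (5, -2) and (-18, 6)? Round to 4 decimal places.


d = sqrt((-18-5)^2 + (6--2)^2) = 24.3516

24.3516


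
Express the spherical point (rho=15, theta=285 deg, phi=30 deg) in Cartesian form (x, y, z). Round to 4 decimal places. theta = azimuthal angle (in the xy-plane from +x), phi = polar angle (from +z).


x = 15 * sin(30) * cos(285) = 1.9411
y = 15 * sin(30) * sin(285) = -7.2444
z = 15 * cos(30) = 12.9904

(1.9411, -7.2444, 12.9904)


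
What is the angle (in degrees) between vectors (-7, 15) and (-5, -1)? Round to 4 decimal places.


dot = -7*-5 + 15*-1 = 20
|u| = 16.5529, |v| = 5.099
cos(angle) = 0.237
angle = 76.293 degrees

76.293 degrees


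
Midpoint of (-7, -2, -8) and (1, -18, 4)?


Midpoint = ((-7+1)/2, (-2+-18)/2, (-8+4)/2) = (-3, -10, -2)

(-3, -10, -2)


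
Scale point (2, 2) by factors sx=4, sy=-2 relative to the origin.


Scaling: (x*sx, y*sy) = (2*4, 2*-2) = (8, -4)

(8, -4)


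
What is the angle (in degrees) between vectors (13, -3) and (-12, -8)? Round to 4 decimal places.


dot = 13*-12 + -3*-8 = -132
|u| = 13.3417, |v| = 14.4222
cos(angle) = -0.686
angle = 133.3153 degrees

133.3153 degrees


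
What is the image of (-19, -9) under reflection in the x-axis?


Reflection across x-axis: (x, y) -> (x, -y)
(-19, -9) -> (-19, 9)

(-19, 9)


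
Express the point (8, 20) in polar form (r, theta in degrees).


r = sqrt(8^2 + 20^2) = 21.5407
theta = atan2(20, 8) = 68.1986 degrees

r = 21.5407, theta = 68.1986 degrees


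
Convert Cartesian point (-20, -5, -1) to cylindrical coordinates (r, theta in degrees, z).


r = sqrt((-20)^2 + (-5)^2) = 20.6155
theta = atan2(-5, -20) = 194.0362 deg
z = -1

r = 20.6155, theta = 194.0362 deg, z = -1


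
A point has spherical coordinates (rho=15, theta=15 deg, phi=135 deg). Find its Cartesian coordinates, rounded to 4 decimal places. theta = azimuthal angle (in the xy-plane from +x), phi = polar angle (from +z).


x = 15 * sin(135) * cos(15) = 10.2452
y = 15 * sin(135) * sin(15) = 2.7452
z = 15 * cos(135) = -10.6066

(10.2452, 2.7452, -10.6066)


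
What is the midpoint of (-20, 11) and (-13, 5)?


Midpoint = ((-20+-13)/2, (11+5)/2) = (-16.5, 8)

(-16.5, 8)


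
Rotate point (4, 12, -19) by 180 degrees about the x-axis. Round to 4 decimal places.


x' = 4
y' = 12*cos(180) - -19*sin(180) = -12
z' = 12*sin(180) + -19*cos(180) = 19

(4, -12, 19)


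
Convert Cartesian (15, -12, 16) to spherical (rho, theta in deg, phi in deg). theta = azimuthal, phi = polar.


rho = sqrt(15^2 + (-12)^2 + 16^2) = 25
theta = atan2(-12, 15) = 321.3402 deg
phi = acos(16/25) = 50.2082 deg

rho = 25, theta = 321.3402 deg, phi = 50.2082 deg


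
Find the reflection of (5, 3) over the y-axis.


Reflection across y-axis: (x, y) -> (-x, y)
(5, 3) -> (-5, 3)

(-5, 3)


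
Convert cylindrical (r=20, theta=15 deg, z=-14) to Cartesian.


x = 20 * cos(15) = 19.3185
y = 20 * sin(15) = 5.1764
z = -14

(19.3185, 5.1764, -14)


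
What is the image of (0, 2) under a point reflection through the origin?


Reflection through origin: (x, y) -> (-x, -y)
(0, 2) -> (0, -2)

(0, -2)


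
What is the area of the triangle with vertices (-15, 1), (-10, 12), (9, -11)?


Area = |x1(y2-y3) + x2(y3-y1) + x3(y1-y2)| / 2
= |-15*(12--11) + -10*(-11-1) + 9*(1-12)| / 2
= 162

162


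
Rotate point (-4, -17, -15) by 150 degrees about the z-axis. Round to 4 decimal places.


x' = -4*cos(150) - -17*sin(150) = 11.9641
y' = -4*sin(150) + -17*cos(150) = 12.7224
z' = -15

(11.9641, 12.7224, -15)


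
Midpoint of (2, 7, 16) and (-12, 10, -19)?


Midpoint = ((2+-12)/2, (7+10)/2, (16+-19)/2) = (-5, 8.5, -1.5)

(-5, 8.5, -1.5)


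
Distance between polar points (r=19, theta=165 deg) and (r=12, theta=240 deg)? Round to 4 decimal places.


d = sqrt(r1^2 + r2^2 - 2*r1*r2*cos(t2-t1))
d = sqrt(19^2 + 12^2 - 2*19*12*cos(240-165)) = 19.6718

19.6718


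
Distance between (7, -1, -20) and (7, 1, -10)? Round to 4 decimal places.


d = sqrt((7-7)^2 + (1--1)^2 + (-10--20)^2) = 10.198

10.198


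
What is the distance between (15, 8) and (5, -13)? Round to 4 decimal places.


d = sqrt((5-15)^2 + (-13-8)^2) = 23.2594

23.2594


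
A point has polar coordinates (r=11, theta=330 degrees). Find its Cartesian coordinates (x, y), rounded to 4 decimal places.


x = 11 * cos(330) = 9.5263
y = 11 * sin(330) = -5.5

(9.5263, -5.5)


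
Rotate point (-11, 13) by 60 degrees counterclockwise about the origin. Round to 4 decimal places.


x' = -11*cos(60) - 13*sin(60) = -16.7583
y' = -11*sin(60) + 13*cos(60) = -3.0263

(-16.7583, -3.0263)


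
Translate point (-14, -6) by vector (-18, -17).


Translation: (x+dx, y+dy) = (-14+-18, -6+-17) = (-32, -23)

(-32, -23)


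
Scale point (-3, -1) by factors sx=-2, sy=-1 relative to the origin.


Scaling: (x*sx, y*sy) = (-3*-2, -1*-1) = (6, 1)

(6, 1)


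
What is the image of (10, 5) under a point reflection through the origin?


Reflection through origin: (x, y) -> (-x, -y)
(10, 5) -> (-10, -5)

(-10, -5)


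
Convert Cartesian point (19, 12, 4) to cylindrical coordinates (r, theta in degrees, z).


r = sqrt(19^2 + 12^2) = 22.4722
theta = atan2(12, 19) = 32.2756 deg
z = 4

r = 22.4722, theta = 32.2756 deg, z = 4


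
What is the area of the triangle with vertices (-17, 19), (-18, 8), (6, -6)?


Area = |x1(y2-y3) + x2(y3-y1) + x3(y1-y2)| / 2
= |-17*(8--6) + -18*(-6-19) + 6*(19-8)| / 2
= 139

139


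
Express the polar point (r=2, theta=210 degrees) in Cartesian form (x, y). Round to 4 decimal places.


x = 2 * cos(210) = -1.7321
y = 2 * sin(210) = -1

(-1.7321, -1)


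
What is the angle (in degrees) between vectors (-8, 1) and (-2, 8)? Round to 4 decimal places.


dot = -8*-2 + 1*8 = 24
|u| = 8.0623, |v| = 8.2462
cos(angle) = 0.361
angle = 68.8387 degrees

68.8387 degrees


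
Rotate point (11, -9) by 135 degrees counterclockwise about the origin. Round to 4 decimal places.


x' = 11*cos(135) - -9*sin(135) = -1.4142
y' = 11*sin(135) + -9*cos(135) = 14.1421

(-1.4142, 14.1421)


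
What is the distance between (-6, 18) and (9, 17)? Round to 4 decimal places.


d = sqrt((9--6)^2 + (17-18)^2) = 15.0333

15.0333


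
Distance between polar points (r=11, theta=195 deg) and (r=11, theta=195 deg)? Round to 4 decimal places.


d = sqrt(r1^2 + r2^2 - 2*r1*r2*cos(t2-t1))
d = sqrt(11^2 + 11^2 - 2*11*11*cos(195-195)) = 0

0


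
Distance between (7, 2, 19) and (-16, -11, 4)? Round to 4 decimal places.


d = sqrt((-16-7)^2 + (-11-2)^2 + (4-19)^2) = 30.3809

30.3809


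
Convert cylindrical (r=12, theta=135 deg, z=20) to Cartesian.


x = 12 * cos(135) = -8.4853
y = 12 * sin(135) = 8.4853
z = 20

(-8.4853, 8.4853, 20)


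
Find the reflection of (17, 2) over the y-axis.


Reflection across y-axis: (x, y) -> (-x, y)
(17, 2) -> (-17, 2)

(-17, 2)


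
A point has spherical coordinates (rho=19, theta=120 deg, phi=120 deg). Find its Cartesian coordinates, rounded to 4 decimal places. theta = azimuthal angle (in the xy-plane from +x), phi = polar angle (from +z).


x = 19 * sin(120) * cos(120) = -8.2272
y = 19 * sin(120) * sin(120) = 14.25
z = 19 * cos(120) = -9.5

(-8.2272, 14.25, -9.5)


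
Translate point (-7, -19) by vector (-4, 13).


Translation: (x+dx, y+dy) = (-7+-4, -19+13) = (-11, -6)

(-11, -6)


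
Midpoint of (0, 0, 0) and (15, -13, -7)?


Midpoint = ((0+15)/2, (0+-13)/2, (0+-7)/2) = (7.5, -6.5, -3.5)

(7.5, -6.5, -3.5)


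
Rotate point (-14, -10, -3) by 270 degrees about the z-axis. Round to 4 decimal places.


x' = -14*cos(270) - -10*sin(270) = -10
y' = -14*sin(270) + -10*cos(270) = 14
z' = -3

(-10, 14, -3)


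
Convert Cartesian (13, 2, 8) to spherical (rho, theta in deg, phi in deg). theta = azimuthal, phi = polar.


rho = sqrt(13^2 + 2^2 + 8^2) = 15.3948
theta = atan2(2, 13) = 8.7462 deg
phi = acos(8/15.3948) = 58.6908 deg

rho = 15.3948, theta = 8.7462 deg, phi = 58.6908 deg


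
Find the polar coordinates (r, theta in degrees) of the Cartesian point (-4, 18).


r = sqrt((-4)^2 + 18^2) = 18.4391
theta = atan2(18, -4) = 102.5288 degrees

r = 18.4391, theta = 102.5288 degrees


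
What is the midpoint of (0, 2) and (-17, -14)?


Midpoint = ((0+-17)/2, (2+-14)/2) = (-8.5, -6)

(-8.5, -6)


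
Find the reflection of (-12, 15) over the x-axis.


Reflection across x-axis: (x, y) -> (x, -y)
(-12, 15) -> (-12, -15)

(-12, -15)


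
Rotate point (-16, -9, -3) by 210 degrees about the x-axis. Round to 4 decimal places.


x' = -16
y' = -9*cos(210) - -3*sin(210) = 6.2942
z' = -9*sin(210) + -3*cos(210) = 7.0981

(-16, 6.2942, 7.0981)


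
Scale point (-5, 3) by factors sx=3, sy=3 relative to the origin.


Scaling: (x*sx, y*sy) = (-5*3, 3*3) = (-15, 9)

(-15, 9)


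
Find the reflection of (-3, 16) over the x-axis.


Reflection across x-axis: (x, y) -> (x, -y)
(-3, 16) -> (-3, -16)

(-3, -16)


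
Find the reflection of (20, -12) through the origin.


Reflection through origin: (x, y) -> (-x, -y)
(20, -12) -> (-20, 12)

(-20, 12)


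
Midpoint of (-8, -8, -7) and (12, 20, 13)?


Midpoint = ((-8+12)/2, (-8+20)/2, (-7+13)/2) = (2, 6, 3)

(2, 6, 3)


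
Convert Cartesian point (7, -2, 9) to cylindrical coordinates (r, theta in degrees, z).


r = sqrt(7^2 + (-2)^2) = 7.2801
theta = atan2(-2, 7) = 344.0546 deg
z = 9

r = 7.2801, theta = 344.0546 deg, z = 9


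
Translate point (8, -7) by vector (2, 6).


Translation: (x+dx, y+dy) = (8+2, -7+6) = (10, -1)

(10, -1)


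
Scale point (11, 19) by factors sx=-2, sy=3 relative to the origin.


Scaling: (x*sx, y*sy) = (11*-2, 19*3) = (-22, 57)

(-22, 57)


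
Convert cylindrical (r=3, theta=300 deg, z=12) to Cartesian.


x = 3 * cos(300) = 1.5
y = 3 * sin(300) = -2.5981
z = 12

(1.5, -2.5981, 12)


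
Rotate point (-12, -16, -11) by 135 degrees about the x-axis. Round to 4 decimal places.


x' = -12
y' = -16*cos(135) - -11*sin(135) = 19.0919
z' = -16*sin(135) + -11*cos(135) = -3.5355

(-12, 19.0919, -3.5355)


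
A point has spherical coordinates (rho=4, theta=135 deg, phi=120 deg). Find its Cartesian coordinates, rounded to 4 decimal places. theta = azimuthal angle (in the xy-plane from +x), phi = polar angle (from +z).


x = 4 * sin(120) * cos(135) = -2.4495
y = 4 * sin(120) * sin(135) = 2.4495
z = 4 * cos(120) = -2

(-2.4495, 2.4495, -2)


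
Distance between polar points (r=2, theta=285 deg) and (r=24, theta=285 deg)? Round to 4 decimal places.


d = sqrt(r1^2 + r2^2 - 2*r1*r2*cos(t2-t1))
d = sqrt(2^2 + 24^2 - 2*2*24*cos(285-285)) = 22

22


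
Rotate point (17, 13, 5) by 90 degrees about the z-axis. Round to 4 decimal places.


x' = 17*cos(90) - 13*sin(90) = -13
y' = 17*sin(90) + 13*cos(90) = 17
z' = 5

(-13, 17, 5)


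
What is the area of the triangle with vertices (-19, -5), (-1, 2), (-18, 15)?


Area = |x1(y2-y3) + x2(y3-y1) + x3(y1-y2)| / 2
= |-19*(2-15) + -1*(15--5) + -18*(-5-2)| / 2
= 176.5

176.5


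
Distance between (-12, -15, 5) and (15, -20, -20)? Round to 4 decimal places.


d = sqrt((15--12)^2 + (-20--15)^2 + (-20-5)^2) = 37.1349

37.1349


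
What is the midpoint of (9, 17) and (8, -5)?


Midpoint = ((9+8)/2, (17+-5)/2) = (8.5, 6)

(8.5, 6)


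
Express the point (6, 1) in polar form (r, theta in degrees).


r = sqrt(6^2 + 1^2) = 6.0828
theta = atan2(1, 6) = 9.4623 degrees

r = 6.0828, theta = 9.4623 degrees


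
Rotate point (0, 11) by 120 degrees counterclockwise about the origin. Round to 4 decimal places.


x' = 0*cos(120) - 11*sin(120) = -9.5263
y' = 0*sin(120) + 11*cos(120) = -5.5

(-9.5263, -5.5)


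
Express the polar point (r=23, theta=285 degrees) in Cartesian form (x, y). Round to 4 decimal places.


x = 23 * cos(285) = 5.9528
y = 23 * sin(285) = -22.2163

(5.9528, -22.2163)


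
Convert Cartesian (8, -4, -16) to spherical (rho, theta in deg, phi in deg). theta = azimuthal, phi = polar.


rho = sqrt(8^2 + (-4)^2 + (-16)^2) = 18.3303
theta = atan2(-4, 8) = 333.4349 deg
phi = acos(-16/18.3303) = 150.7941 deg

rho = 18.3303, theta = 333.4349 deg, phi = 150.7941 deg


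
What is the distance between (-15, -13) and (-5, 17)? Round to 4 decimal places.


d = sqrt((-5--15)^2 + (17--13)^2) = 31.6228

31.6228


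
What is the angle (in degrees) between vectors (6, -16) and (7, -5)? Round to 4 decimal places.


dot = 6*7 + -16*-5 = 122
|u| = 17.088, |v| = 8.6023
cos(angle) = 0.83
angle = 33.9063 degrees

33.9063 degrees


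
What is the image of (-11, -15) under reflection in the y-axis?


Reflection across y-axis: (x, y) -> (-x, y)
(-11, -15) -> (11, -15)

(11, -15)


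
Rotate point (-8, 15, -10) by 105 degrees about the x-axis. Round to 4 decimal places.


x' = -8
y' = 15*cos(105) - -10*sin(105) = 5.777
z' = 15*sin(105) + -10*cos(105) = 17.0771

(-8, 5.777, 17.0771)


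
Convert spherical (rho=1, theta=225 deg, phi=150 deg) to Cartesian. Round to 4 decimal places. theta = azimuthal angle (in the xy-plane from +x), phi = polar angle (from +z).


x = 1 * sin(150) * cos(225) = -0.3536
y = 1 * sin(150) * sin(225) = -0.3536
z = 1 * cos(150) = -0.866

(-0.3536, -0.3536, -0.866)


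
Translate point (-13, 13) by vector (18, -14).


Translation: (x+dx, y+dy) = (-13+18, 13+-14) = (5, -1)

(5, -1)


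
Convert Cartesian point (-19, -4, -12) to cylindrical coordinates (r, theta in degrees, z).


r = sqrt((-19)^2 + (-4)^2) = 19.4165
theta = atan2(-4, -19) = 191.8887 deg
z = -12

r = 19.4165, theta = 191.8887 deg, z = -12


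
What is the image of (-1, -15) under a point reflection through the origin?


Reflection through origin: (x, y) -> (-x, -y)
(-1, -15) -> (1, 15)

(1, 15)


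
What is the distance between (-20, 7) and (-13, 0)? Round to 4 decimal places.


d = sqrt((-13--20)^2 + (0-7)^2) = 9.8995

9.8995


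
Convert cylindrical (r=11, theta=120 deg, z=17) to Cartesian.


x = 11 * cos(120) = -5.5
y = 11 * sin(120) = 9.5263
z = 17

(-5.5, 9.5263, 17)


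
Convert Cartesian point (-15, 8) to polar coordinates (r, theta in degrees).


r = sqrt((-15)^2 + 8^2) = 17
theta = atan2(8, -15) = 151.9275 degrees

r = 17, theta = 151.9275 degrees


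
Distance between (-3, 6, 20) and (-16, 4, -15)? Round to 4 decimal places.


d = sqrt((-16--3)^2 + (4-6)^2 + (-15-20)^2) = 37.3898

37.3898


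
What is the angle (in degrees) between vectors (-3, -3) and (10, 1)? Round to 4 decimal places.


dot = -3*10 + -3*1 = -33
|u| = 4.2426, |v| = 10.0499
cos(angle) = -0.774
angle = 140.7106 degrees

140.7106 degrees


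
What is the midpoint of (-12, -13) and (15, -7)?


Midpoint = ((-12+15)/2, (-13+-7)/2) = (1.5, -10)

(1.5, -10)


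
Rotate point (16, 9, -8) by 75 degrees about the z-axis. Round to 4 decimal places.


x' = 16*cos(75) - 9*sin(75) = -4.5522
y' = 16*sin(75) + 9*cos(75) = 17.7842
z' = -8

(-4.5522, 17.7842, -8)


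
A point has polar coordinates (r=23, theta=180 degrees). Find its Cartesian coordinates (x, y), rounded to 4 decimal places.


x = 23 * cos(180) = -23
y = 23 * sin(180) = 0

(-23, 0)


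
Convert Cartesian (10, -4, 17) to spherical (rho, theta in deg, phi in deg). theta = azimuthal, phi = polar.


rho = sqrt(10^2 + (-4)^2 + 17^2) = 20.1246
theta = atan2(-4, 10) = 338.1986 deg
phi = acos(17/20.1246) = 32.3563 deg

rho = 20.1246, theta = 338.1986 deg, phi = 32.3563 deg


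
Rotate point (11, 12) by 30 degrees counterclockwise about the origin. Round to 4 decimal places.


x' = 11*cos(30) - 12*sin(30) = 3.5263
y' = 11*sin(30) + 12*cos(30) = 15.8923

(3.5263, 15.8923)


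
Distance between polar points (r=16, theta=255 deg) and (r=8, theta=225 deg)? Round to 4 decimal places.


d = sqrt(r1^2 + r2^2 - 2*r1*r2*cos(t2-t1))
d = sqrt(16^2 + 8^2 - 2*16*8*cos(225-255)) = 9.9145

9.9145


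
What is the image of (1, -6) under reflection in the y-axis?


Reflection across y-axis: (x, y) -> (-x, y)
(1, -6) -> (-1, -6)

(-1, -6)


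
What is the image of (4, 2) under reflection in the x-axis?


Reflection across x-axis: (x, y) -> (x, -y)
(4, 2) -> (4, -2)

(4, -2)


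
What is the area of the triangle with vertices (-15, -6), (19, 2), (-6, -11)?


Area = |x1(y2-y3) + x2(y3-y1) + x3(y1-y2)| / 2
= |-15*(2--11) + 19*(-11--6) + -6*(-6-2)| / 2
= 121

121


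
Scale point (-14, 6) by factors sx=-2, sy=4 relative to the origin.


Scaling: (x*sx, y*sy) = (-14*-2, 6*4) = (28, 24)

(28, 24)


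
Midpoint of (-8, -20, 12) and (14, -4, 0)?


Midpoint = ((-8+14)/2, (-20+-4)/2, (12+0)/2) = (3, -12, 6)

(3, -12, 6)


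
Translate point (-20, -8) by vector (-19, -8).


Translation: (x+dx, y+dy) = (-20+-19, -8+-8) = (-39, -16)

(-39, -16)


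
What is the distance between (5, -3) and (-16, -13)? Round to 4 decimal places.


d = sqrt((-16-5)^2 + (-13--3)^2) = 23.2594

23.2594


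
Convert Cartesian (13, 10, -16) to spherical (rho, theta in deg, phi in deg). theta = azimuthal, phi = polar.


rho = sqrt(13^2 + 10^2 + (-16)^2) = 22.9129
theta = atan2(10, 13) = 37.5686 deg
phi = acos(-16/22.9129) = 134.2906 deg

rho = 22.9129, theta = 37.5686 deg, phi = 134.2906 deg


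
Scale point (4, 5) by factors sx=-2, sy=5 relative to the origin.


Scaling: (x*sx, y*sy) = (4*-2, 5*5) = (-8, 25)

(-8, 25)


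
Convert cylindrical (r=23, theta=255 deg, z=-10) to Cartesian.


x = 23 * cos(255) = -5.9528
y = 23 * sin(255) = -22.2163
z = -10

(-5.9528, -22.2163, -10)


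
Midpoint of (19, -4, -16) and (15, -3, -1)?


Midpoint = ((19+15)/2, (-4+-3)/2, (-16+-1)/2) = (17, -3.5, -8.5)

(17, -3.5, -8.5)


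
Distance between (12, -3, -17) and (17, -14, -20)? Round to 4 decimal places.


d = sqrt((17-12)^2 + (-14--3)^2 + (-20--17)^2) = 12.4499

12.4499


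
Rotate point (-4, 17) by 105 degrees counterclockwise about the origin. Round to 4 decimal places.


x' = -4*cos(105) - 17*sin(105) = -15.3855
y' = -4*sin(105) + 17*cos(105) = -8.2636

(-15.3855, -8.2636)


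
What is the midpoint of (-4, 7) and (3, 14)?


Midpoint = ((-4+3)/2, (7+14)/2) = (-0.5, 10.5)

(-0.5, 10.5)


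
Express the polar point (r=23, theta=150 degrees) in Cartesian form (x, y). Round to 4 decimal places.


x = 23 * cos(150) = -19.9186
y = 23 * sin(150) = 11.5

(-19.9186, 11.5)


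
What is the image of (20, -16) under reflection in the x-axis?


Reflection across x-axis: (x, y) -> (x, -y)
(20, -16) -> (20, 16)

(20, 16)


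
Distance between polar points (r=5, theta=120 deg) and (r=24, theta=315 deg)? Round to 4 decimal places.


d = sqrt(r1^2 + r2^2 - 2*r1*r2*cos(t2-t1))
d = sqrt(5^2 + 24^2 - 2*5*24*cos(315-120)) = 28.8587

28.8587


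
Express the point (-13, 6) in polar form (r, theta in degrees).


r = sqrt((-13)^2 + 6^2) = 14.3178
theta = atan2(6, -13) = 155.2249 degrees

r = 14.3178, theta = 155.2249 degrees


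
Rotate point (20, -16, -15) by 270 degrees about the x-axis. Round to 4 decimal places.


x' = 20
y' = -16*cos(270) - -15*sin(270) = -15
z' = -16*sin(270) + -15*cos(270) = 16

(20, -15, 16)


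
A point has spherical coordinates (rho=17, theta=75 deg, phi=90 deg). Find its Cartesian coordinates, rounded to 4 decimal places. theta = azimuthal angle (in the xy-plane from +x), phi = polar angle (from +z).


x = 17 * sin(90) * cos(75) = 4.3999
y = 17 * sin(90) * sin(75) = 16.4207
z = 17 * cos(90) = 0

(4.3999, 16.4207, 0)


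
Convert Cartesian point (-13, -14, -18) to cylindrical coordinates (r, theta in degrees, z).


r = sqrt((-13)^2 + (-14)^2) = 19.105
theta = atan2(-14, -13) = 227.1211 deg
z = -18

r = 19.105, theta = 227.1211 deg, z = -18


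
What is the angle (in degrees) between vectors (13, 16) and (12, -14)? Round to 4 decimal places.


dot = 13*12 + 16*-14 = -68
|u| = 20.6155, |v| = 18.4391
cos(angle) = -0.1789
angle = 100.3048 degrees

100.3048 degrees


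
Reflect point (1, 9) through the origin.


Reflection through origin: (x, y) -> (-x, -y)
(1, 9) -> (-1, -9)

(-1, -9)


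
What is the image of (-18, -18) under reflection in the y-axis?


Reflection across y-axis: (x, y) -> (-x, y)
(-18, -18) -> (18, -18)

(18, -18)


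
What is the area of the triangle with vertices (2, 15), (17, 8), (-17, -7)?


Area = |x1(y2-y3) + x2(y3-y1) + x3(y1-y2)| / 2
= |2*(8--7) + 17*(-7-15) + -17*(15-8)| / 2
= 231.5

231.5


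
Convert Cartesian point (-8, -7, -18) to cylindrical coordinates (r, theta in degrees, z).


r = sqrt((-8)^2 + (-7)^2) = 10.6301
theta = atan2(-7, -8) = 221.1859 deg
z = -18

r = 10.6301, theta = 221.1859 deg, z = -18


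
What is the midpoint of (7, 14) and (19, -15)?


Midpoint = ((7+19)/2, (14+-15)/2) = (13, -0.5)

(13, -0.5)


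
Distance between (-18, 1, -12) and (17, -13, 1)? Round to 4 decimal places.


d = sqrt((17--18)^2 + (-13-1)^2 + (1--12)^2) = 39.8748

39.8748


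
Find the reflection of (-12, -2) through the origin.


Reflection through origin: (x, y) -> (-x, -y)
(-12, -2) -> (12, 2)

(12, 2)


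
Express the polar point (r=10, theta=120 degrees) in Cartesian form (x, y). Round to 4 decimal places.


x = 10 * cos(120) = -5
y = 10 * sin(120) = 8.6603

(-5, 8.6603)


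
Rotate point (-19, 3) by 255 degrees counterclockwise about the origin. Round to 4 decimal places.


x' = -19*cos(255) - 3*sin(255) = 7.8153
y' = -19*sin(255) + 3*cos(255) = 17.5761

(7.8153, 17.5761)


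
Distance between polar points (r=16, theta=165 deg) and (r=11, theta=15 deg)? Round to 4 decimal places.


d = sqrt(r1^2 + r2^2 - 2*r1*r2*cos(t2-t1))
d = sqrt(16^2 + 11^2 - 2*16*11*cos(15-165)) = 26.1121

26.1121


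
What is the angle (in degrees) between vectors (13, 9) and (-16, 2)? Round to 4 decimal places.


dot = 13*-16 + 9*2 = -190
|u| = 15.8114, |v| = 16.1245
cos(angle) = -0.7452
angle = 138.1798 degrees

138.1798 degrees


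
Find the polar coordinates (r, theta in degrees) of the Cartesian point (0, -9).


r = sqrt(0^2 + (-9)^2) = 9
theta = atan2(-9, 0) = 270 degrees

r = 9, theta = 270 degrees


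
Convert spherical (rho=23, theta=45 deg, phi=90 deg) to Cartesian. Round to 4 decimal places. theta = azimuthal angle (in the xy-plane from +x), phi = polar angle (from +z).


x = 23 * sin(90) * cos(45) = 16.2635
y = 23 * sin(90) * sin(45) = 16.2635
z = 23 * cos(90) = 0

(16.2635, 16.2635, 0)
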